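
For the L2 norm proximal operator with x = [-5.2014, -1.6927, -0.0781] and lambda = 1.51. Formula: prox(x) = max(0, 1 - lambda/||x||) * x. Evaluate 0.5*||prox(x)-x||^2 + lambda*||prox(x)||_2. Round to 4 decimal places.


Step 1: Compute ||x||.
||x|| = 5.4705
Step 2: Compute scaling factor.
scale = max(0, 1 - 1.51/5.4705) = 0.724
Step 3: prox(x) = [-3.7657, -1.2255, -0.0565]
||prox(x)|| = 3.9605
Step 4: Proximal objective.
0.5*||prox-x||^2 = 1.1401
lambda*||prox|| = 5.9804
Total = 7.1203


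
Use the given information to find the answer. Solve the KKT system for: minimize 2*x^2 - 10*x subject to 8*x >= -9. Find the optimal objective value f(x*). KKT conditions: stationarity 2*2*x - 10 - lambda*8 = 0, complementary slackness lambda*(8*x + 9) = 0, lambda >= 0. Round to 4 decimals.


Step 1: Try lambda = 0 (constraint inactive).
Stationarity: 2*2*x - 10 = 0
x* = 10/(2*2) = 2.5
Check constraint: 8*2.5 = 20.0 >= -9 -- satisfied.
Step 2: Compute optimal value.
f(x*) = 2*2.5^2 - 10*2.5 = -12.5


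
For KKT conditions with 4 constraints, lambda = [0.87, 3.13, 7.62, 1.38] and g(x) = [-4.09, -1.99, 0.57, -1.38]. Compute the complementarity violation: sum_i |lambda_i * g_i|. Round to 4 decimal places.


KKT complementary slackness check:
lambda_1 * g_1 = 0.87 * -4.09 = -3.5583
lambda_2 * g_2 = 3.13 * -1.99 = -6.2287
lambda_3 * g_3 = 7.62 * 0.57 = 4.3434
lambda_4 * g_4 = 1.38 * -1.38 = -1.9044
Total violation = 3.5583 + 6.2287 + 4.3434 + 1.9044 = 16.0348


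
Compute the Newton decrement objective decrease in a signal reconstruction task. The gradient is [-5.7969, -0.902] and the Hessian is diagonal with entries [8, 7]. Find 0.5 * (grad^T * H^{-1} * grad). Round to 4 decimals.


Step 1: H is diagonal, so H^(-1) * g = [-0.7246, -0.1289].
Step 2: g^T H^(-1) g = sum_i g_i^2 / H_ii
  = (-5.7969)^2/8 + (-0.902)^2/7
  = 4.2005 + 0.1162 = 4.3167
Step 3: Objective decrease = 0.5 * g^T H^(-1) g = 2.1584


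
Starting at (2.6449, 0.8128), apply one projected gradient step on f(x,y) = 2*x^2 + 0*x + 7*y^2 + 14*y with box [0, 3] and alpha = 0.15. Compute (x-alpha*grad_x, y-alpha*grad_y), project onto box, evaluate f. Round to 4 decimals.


Step 1: Compute gradient at (2.6449, 0.8128).
grad_x = 2*2*2.6449 + 0 = 10.5796
grad_y = 2*7*0.8128 + 14 = 25.3792
Step 2: Gradient step.
x_raw = 2.6449 - 0.15*10.5796 = 1.058
y_raw = 0.8128 - 0.15*25.3792 = -2.9941
Step 3: Project onto [0, 3].
x_proj = clip(1.058) = 1.058
y_proj = clip(-2.9941) = 0.0
Step 4: Evaluate f.
f(1.058, 0.0) = 2.2386


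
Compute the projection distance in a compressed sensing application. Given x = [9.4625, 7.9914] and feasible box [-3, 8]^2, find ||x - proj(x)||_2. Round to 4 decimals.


Project each component onto [-3, 8].
clip(9.4625) = 8.0, clip(7.9914) = 7.9914
Projection = [8.0, 7.9914]
Squared diffs: [2.1389, 0.0]
Distance = sqrt(2.1389) = 1.4625


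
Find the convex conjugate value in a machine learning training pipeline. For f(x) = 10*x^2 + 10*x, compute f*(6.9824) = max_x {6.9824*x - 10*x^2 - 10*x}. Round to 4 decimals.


f*(y) = sup_x {y*x - a*x^2 - b*x} = sup_x {(y-b)*x - a*x^2}
FOC: (y - b) - 2a*x = 0 => x* = (y - b)/(2a)
x* = (6.9824 - 10)/(2*10) = -0.1509
f*(6.9824) = (y-b)^2/(4a) = (6.9824 - 10)^2/(4*10)
= 9.1059/40 = 0.2276


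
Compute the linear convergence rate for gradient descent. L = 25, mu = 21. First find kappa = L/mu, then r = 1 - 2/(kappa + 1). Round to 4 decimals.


Step 1: Compute the condition number.
kappa = L/mu = 25/21 = 1.1905
Step 2: Compute the convergence rate.
r = 1 - 2/(kappa + 1) = 1 - 2*mu/(L + mu) = (L - mu)/(L + mu) = 4/46 = 0.087


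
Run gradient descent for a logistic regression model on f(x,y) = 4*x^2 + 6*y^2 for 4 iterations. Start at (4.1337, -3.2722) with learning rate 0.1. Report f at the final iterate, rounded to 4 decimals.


Gradient descent on f(x,y) = 4*x^2 + 6*y^2.
Starting point: (4.1337, -3.2722), alpha = 0.1
Step 1: grad_x = 2*4*4.1337 = 33.0696, grad_y = 2*6*-3.2722 = -39.2664
  x_1 = 4.1337 - 0.1*33.0696 = 0.8267
  y_1 = -3.2722 - 0.1*-39.2664 = 0.6544
Step 2: grad_x = 2*4*0.8267 = 6.6139, grad_y = 2*6*0.6544 = 7.8533
  x_2 = 0.8267 - 0.1*6.6139 = 0.1653
  y_2 = 0.6544 - 0.1*7.8533 = -0.1309
Step 3: grad_x = 2*4*0.1653 = 1.3228, grad_y = 2*6*-0.1309 = -1.5707
  x_3 = 0.1653 - 0.1*1.3228 = 0.0331
  y_3 = -0.1309 - 0.1*-1.5707 = 0.0262
Step 4: grad_x = 2*4*0.0331 = 0.2646, grad_y = 2*6*0.0262 = 0.3141
  x_4 = 0.0331 - 0.1*0.2646 = 0.0066
  y_4 = 0.0262 - 0.1*0.3141 = -0.0052
f(0.0066, -0.0052) = 4*0.0066^2 + 6*(-0.0052)^2 = 0.0003


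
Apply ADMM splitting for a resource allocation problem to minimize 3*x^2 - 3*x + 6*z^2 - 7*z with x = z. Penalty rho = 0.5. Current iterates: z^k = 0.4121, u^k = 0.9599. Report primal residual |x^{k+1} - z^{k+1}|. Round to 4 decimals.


ADMM iteration with rho = 0.5, z^k = 0.4121, u^k = 0.9599
Step 1: x-update.
Minimize 3*x^2 - 3*x + (0.5/2)*(x - 0.4121 + 0.9599)^2
FOC: (2*3 + 0.5)*x = 3 + 0.5*(0.4121 - 0.9599)
x^{k+1} = 0.4194
Step 2: z-update.
Minimize 6*z^2 - 7*z + (0.5/2)*(0.4194 - z + 0.9599)^2
FOC: (2*6 + 0.5)*z = 7 + 0.5*(0.4194 + 0.9599)
z^{k+1} = 0.6152
Step 3: u-update.
u^{k+1} = 0.9599 + 0.4194 - 0.6152 = 0.7641
Step 4: Primal residual = |0.4194 - 0.6152| = 0.1958


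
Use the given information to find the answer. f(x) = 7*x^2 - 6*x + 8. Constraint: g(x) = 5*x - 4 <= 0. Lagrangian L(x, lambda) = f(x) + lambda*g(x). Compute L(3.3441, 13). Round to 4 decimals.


Step 1: Evaluate f(x).
f(3.3441) = 7*3.3441^2 - 6*3.3441 + 8 = 66.2164
Step 2: Evaluate g(x).
g(3.3441) = 5*3.3441 - 4 = 12.7205
Step 3: Compute Lagrangian.
L = 66.2164 + 13*12.7205 = 231.5829


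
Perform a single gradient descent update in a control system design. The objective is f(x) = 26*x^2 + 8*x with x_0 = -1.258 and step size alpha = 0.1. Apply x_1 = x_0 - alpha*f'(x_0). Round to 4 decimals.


We compute the gradient at x_0 and apply the update.
f'(x) = 52*x + 8
f'(-1.258) = 52*-1.258 + 8 = -57.416
x_1 = -1.258 - 0.1*-57.416 = 4.4836


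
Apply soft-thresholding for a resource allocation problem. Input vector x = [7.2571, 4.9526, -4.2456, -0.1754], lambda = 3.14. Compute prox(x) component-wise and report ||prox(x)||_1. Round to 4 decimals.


Soft-thresholding with lambda = 3.14:
prox(7.2571) = sign(7.2571)*max(|7.2571| - 3.14, 0) = 4.1171
prox(4.9526) = sign(4.9526)*max(|4.9526| - 3.14, 0) = 1.8126
prox(-4.2456) = sign(-4.2456)*max(|-4.2456| - 3.14, 0) = -1.1056
prox(-0.1754) = sign(-0.1754)*max(|-0.1754| - 3.14, 0) = 0.0
prox(x) = [4.1171, 1.8126, -1.1056, 0.0]
||prox(x)||_1 = 4.1171 + 1.8126 + 1.1056 + 0.0 = 7.0353


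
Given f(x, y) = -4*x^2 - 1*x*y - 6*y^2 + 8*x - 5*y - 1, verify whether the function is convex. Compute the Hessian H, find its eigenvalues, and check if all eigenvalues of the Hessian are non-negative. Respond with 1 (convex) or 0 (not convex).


The Hessian of f(x,y) = -4*x^2 - 1*x*y - 6*y^2 + 8*x - 5*y - 1 is:
H = [[-8, -1], [-1, -12]]
Trace = -8 - 12 = -20
Determinant = -8*-12 - (-1)^2 = 95
Discriminant = (-20)^2 - 4*95 = 20.0
Eigenvalues: lambda_1 = -12.2361, lambda_2 = -7.7639
The function is not convex.

0


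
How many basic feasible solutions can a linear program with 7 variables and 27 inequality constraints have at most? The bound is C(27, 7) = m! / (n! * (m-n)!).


Each vertex corresponds to some choice of n active constraints out of m, so the number of vertices is at most C(m, n) = m! / (n!(m-n)!).
m = 27, n = 7
Numerator: 27 * 26 * 25 * 24 * 23 * 22 * 21
Denominator: 7! = 5040
C(27, 7) = 888030


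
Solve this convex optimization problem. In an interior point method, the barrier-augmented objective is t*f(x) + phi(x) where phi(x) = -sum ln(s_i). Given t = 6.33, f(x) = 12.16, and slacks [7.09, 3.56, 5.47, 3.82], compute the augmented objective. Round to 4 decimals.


Step 1: Compute log-barrier.
ln values: [1.9587, 1.2698, 1.6993, 1.3403]
phi = -(1.9587 + 1.2698 + 1.6993 + 1.3403) = -6.268
Step 2: Compute augmented objective.
t*f(x) = 6.33*12.16 = 76.9728
Total = 76.9728 - 6.268 = 70.7048


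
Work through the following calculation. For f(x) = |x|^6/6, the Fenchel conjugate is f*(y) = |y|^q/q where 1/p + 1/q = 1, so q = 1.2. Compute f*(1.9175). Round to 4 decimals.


The conjugate exponent q satisfies 1/p + 1/q = 1.
p = 6, so q = 6/(6 - 1) = 1.2
|y|^q = 1.9175^1.2 = 2.1841
f*(1.9175) = 2.1841 / 1.2 = 1.8201


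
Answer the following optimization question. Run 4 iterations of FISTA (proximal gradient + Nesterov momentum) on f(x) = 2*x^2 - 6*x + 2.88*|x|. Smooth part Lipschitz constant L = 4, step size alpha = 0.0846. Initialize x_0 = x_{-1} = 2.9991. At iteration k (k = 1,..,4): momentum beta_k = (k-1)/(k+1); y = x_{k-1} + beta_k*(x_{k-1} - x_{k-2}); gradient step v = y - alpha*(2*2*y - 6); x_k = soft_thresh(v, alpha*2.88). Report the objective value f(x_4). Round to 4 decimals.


FISTA on f(x) = 2*x^2 - 6*x + 2.88*|x|
L = 4, alpha = 0.0846
Iteration 1: beta = 0.0, y = 2.9991 + 0.0*(2.9991 - 2.9991) = 2.9991
  grad(y) = 5.9964, v = y - alpha*grad = 2.4918
  prox(v) = soft_thresh(2.4918, 0.2436) = 2.2482
Iteration 2: beta = 0.3333, y = 2.2482 + 0.3333*(2.2482 - 2.9991) = 1.9978
  grad(y) = 1.9914, v = y - alpha*grad = 1.8294
  prox(v) = soft_thresh(1.8294, 0.2436) = 1.5857
Iteration 3: beta = 0.5, y = 1.5857 + 0.5*(1.5857 - 2.2482) = 1.2545
  grad(y) = -0.982, v = y - alpha*grad = 1.3376
  prox(v) = soft_thresh(1.3376, 0.2436) = 1.0939
Iteration 4: beta = 0.6, y = 1.0939 + 0.6*(1.0939 - 1.5857) = 0.7989
  grad(y) = -2.8046, v = y - alpha*grad = 1.0361
  prox(v) = soft_thresh(1.0361, 0.2436) = 0.7925
f(x_4) = 2*0.7925^2 - 6*0.7925 + 2.88*|0.7925| = -1.2165


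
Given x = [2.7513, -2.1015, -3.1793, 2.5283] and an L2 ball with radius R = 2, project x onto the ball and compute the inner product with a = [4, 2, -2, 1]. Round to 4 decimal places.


Step 1: Compute ||x|| (intermediates to 6 decimals).
||x|| = sqrt(2.7513^2 + (-2.1015)^2 + (-3.1793)^2 + 2.5283^2) = 5.337247
Step 2: Project.
Since ||x|| > R, scale = R/||x|| = 2/5.337247 = 0.374725, proj(x) = scale * x
proj(x) = [1.030981, -0.787485, -1.191363, 0.947417]
Step 3: Dot product.
a^T * proj(x) = 4*1.030981 + 2*(-0.787485) - 2*(-1.191363) + 1*0.947417 = 5.8791


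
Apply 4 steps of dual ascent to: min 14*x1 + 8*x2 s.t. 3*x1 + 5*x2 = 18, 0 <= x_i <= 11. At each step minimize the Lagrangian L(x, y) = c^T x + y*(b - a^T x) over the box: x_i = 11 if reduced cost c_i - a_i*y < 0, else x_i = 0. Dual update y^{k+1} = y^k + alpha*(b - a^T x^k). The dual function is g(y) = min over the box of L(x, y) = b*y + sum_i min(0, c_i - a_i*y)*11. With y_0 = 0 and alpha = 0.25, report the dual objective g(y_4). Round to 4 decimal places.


Dual ascent for LP: min 14*x1 + 8*x2, 3*x1 + 5*x2 = 18, 0 <= x_i <= 11
Step 1: y^k = 0.0, reduced costs: (14.0, 8.0)
  x^k = (0.0, 0.0), subgradient = b - a^T x = 18.0
  y^{k+1} = 0.0 + 0.25*18.0 = 4.5
Step 2: y^k = 4.5, reduced costs: (0.5, -14.5)
  x^k = (0.0, 11.0), subgradient = b - a^T x = -37.0
  y^{k+1} = 4.5 + 0.25*-37.0 = -4.75
Step 3: y^k = -4.75, reduced costs: (28.25, 31.75)
  x^k = (0.0, 0.0), subgradient = b - a^T x = 18.0
  y^{k+1} = -4.75 + 0.25*18.0 = -0.25
Step 4: y^k = -0.25, reduced costs: (14.75, 9.25)
  x^k = (0.0, 0.0), subgradient = b - a^T x = 18.0
  y^{k+1} = -0.25 + 0.25*18.0 = 4.25
Dual objective at y_4 = 4.25: reduced costs (1.25, -13.25), box minimizer x = (0.0, 11.0)
g(y_4) = b*y + (c1 - a1*y)*x1 + (c2 - a2*y)*x2 = 18*4.25 + 1.25*0.0 + (-13.25)*11.0 = 76.5 + 0.0 - 145.75 = -69.25


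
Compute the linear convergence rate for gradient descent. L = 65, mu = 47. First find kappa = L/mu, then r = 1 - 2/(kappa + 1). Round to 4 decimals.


Step 1: Compute the condition number.
kappa = L/mu = 65/47 = 1.383
Step 2: Compute the convergence rate.
r = 1 - 2/(kappa + 1) = 1 - 2*mu/(L + mu) = (L - mu)/(L + mu) = 18/112 = 0.1607


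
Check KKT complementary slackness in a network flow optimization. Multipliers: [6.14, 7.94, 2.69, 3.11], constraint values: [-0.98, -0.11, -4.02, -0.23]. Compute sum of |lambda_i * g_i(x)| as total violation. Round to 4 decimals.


KKT complementary slackness check:
lambda_1 * g_1 = 6.14 * -0.98 = -6.0172
lambda_2 * g_2 = 7.94 * -0.11 = -0.8734
lambda_3 * g_3 = 2.69 * -4.02 = -10.8138
lambda_4 * g_4 = 3.11 * -0.23 = -0.7153
Total violation = 6.0172 + 0.8734 + 10.8138 + 0.7153 = 18.4197


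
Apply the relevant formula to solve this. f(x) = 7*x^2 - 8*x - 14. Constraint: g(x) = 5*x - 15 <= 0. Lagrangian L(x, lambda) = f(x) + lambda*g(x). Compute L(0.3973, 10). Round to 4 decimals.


Step 1: Evaluate f(x).
f(0.3973) = 7*0.3973^2 - 8*0.3973 - 14 = -16.0735
Step 2: Evaluate g(x).
g(0.3973) = 5*0.3973 - 15 = -13.0135
Step 3: Compute Lagrangian.
L = -16.0735 + 10*-13.0135 = -146.2085


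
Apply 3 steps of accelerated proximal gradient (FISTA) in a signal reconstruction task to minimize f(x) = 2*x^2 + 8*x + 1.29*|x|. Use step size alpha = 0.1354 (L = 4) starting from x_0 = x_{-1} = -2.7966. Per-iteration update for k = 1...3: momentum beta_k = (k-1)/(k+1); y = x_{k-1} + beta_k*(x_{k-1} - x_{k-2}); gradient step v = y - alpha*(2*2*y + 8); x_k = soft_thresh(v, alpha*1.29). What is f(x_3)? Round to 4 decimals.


FISTA on f(x) = 2*x^2 + 8*x + 1.29*|x|
L = 4, alpha = 0.1354
Iteration 1: beta = 0.0, y = -2.7966 + 0.0*(-2.7966 + 2.7966) = -2.7966
  grad(y) = -3.1864, v = y - alpha*grad = -2.3652
  prox(v) = soft_thresh(-2.3652, 0.1747) = -2.1905
Iteration 2: beta = 0.3333, y = -2.1905 + 0.3333*(-2.1905 + 2.7966) = -1.9885
  grad(y) = 0.0462, v = y - alpha*grad = -1.9947
  prox(v) = soft_thresh(-1.9947, 0.1747) = -1.82
Iteration 3: beta = 0.5, y = -1.82 + 0.5*(-1.82 + 2.1905) = -1.6348
  grad(y) = 1.4607, v = y - alpha*grad = -1.8326
  prox(v) = soft_thresh(-1.8326, 0.1747) = -1.6579
f(x_3) = 2*(-1.6579)^2 + 8*(-1.6579) + 1.29*|-1.6579| = -5.6272


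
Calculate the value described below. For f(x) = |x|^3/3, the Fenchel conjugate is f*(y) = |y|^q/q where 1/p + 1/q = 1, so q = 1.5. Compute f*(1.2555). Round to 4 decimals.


The conjugate exponent q satisfies 1/p + 1/q = 1.
p = 3, so q = 3/(3 - 1) = 1.5
|y|^q = 1.2555^1.5 = 1.4068
f*(1.2555) = 1.4068 / 1.5 = 0.9379


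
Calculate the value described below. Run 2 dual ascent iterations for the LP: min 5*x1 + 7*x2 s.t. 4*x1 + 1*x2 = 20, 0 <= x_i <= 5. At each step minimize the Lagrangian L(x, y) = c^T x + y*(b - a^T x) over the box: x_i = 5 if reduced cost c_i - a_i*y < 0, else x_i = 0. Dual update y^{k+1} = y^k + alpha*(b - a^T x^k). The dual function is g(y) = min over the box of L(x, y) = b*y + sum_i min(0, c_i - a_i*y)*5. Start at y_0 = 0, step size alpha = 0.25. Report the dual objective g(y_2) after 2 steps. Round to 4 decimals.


Dual ascent for LP: min 5*x1 + 7*x2, 4*x1 + 1*x2 = 20, 0 <= x_i <= 5
Step 1: y^k = 0.0, reduced costs: (5.0, 7.0)
  x^k = (0.0, 0.0), subgradient = b - a^T x = 20.0
  y^{k+1} = 0.0 + 0.25*20.0 = 5.0
Step 2: y^k = 5.0, reduced costs: (-15.0, 2.0)
  x^k = (5.0, 0.0), subgradient = b - a^T x = 0.0
  y^{k+1} = 5.0 + 0.25*0.0 = 5.0
Dual objective at y_2 = 5.0: reduced costs (-15.0, 2.0), box minimizer x = (5.0, 0.0)
g(y_2) = b*y + (c1 - a1*y)*x1 + (c2 - a2*y)*x2 = 20*5.0 + (-15.0)*5.0 + 2.0*0.0 = 100.0 - 75.0 + 0.0 = 25.0


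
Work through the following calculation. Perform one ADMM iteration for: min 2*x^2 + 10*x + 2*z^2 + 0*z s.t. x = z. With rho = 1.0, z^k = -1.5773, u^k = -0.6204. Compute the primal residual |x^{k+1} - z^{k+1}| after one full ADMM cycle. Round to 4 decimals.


ADMM iteration with rho = 1.0, z^k = -1.5773, u^k = -0.6204
Step 1: x-update.
Minimize 2*x^2 + 10*x + (1.0/2)*(x + 1.5773 - 0.6204)^2
FOC: (2*2 + 1.0)*x = -10 + 1.0*(-1.5773 + 0.6204)
x^{k+1} = -2.1914
Step 2: z-update.
Minimize 2*z^2 + 0*z + (1.0/2)*(-2.1914 - z - 0.6204)^2
FOC: (2*2 + 1.0)*z = 0 + 1.0*(-2.1914 - 0.6204)
z^{k+1} = -0.5624
Step 3: u-update.
u^{k+1} = -0.6204 - 2.1914 + 0.5624 = -2.2494
Step 4: Primal residual = |-2.1914 + 0.5624| = 1.629


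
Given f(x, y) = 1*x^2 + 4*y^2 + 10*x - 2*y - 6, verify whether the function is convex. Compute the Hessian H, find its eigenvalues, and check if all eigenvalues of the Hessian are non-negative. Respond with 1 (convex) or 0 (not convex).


The Hessian of f(x,y) = 1*x^2 + 4*y^2 + 10*x - 2*y - 6 is:
H = [[2, 0], [0, 8]]
Trace = 2 + 8 = 10
Determinant = 2*8 - (0)^2 = 16
Discriminant = (10)^2 - 4*16 = 36.0
Eigenvalues: lambda_1 = 2.0, lambda_2 = 8.0
The function is convex.

1


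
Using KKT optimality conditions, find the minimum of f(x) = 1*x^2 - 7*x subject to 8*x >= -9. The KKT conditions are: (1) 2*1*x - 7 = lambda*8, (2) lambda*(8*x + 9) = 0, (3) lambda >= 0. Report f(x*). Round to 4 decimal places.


Step 1: Try lambda = 0 (constraint inactive).
Stationarity: 2*1*x - 7 = 0
x* = 7/(2*1) = 3.5
Check constraint: 8*3.5 = 28.0 >= -9 -- satisfied.
Step 2: Compute optimal value.
f(x*) = 1*3.5^2 - 7*3.5 = -12.25


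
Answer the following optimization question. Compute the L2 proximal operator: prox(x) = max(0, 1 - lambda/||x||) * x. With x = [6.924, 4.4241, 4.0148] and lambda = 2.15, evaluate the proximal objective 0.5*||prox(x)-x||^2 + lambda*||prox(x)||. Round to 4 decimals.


Step 1: Compute ||x||.
||x|| = 9.1451
Step 2: Compute scaling factor.
scale = max(0, 1 - 2.15/9.1451) = 0.7649
Step 3: prox(x) = [5.2962, 3.384, 3.0709]
||prox(x)|| = 6.9951
Step 4: Proximal objective.
0.5*||prox-x||^2 = 2.3113
lambda*||prox|| = 15.0395
Total = 17.3507


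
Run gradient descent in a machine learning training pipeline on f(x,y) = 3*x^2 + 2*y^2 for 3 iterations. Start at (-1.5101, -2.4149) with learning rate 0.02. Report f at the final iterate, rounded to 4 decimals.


Gradient descent on f(x,y) = 3*x^2 + 2*y^2.
Starting point: (-1.5101, -2.4149), alpha = 0.02
Step 1: grad_x = 2*3*-1.5101 = -9.0606, grad_y = 2*2*-2.4149 = -9.6596
  x_1 = -1.5101 - 0.02*-9.0606 = -1.3289
  y_1 = -2.4149 - 0.02*-9.6596 = -2.2217
Step 2: grad_x = 2*3*-1.3289 = -7.9733, grad_y = 2*2*-2.2217 = -8.8868
  x_2 = -1.3289 - 0.02*-7.9733 = -1.1694
  y_2 = -2.2217 - 0.02*-8.8868 = -2.044
Step 3: grad_x = 2*3*-1.1694 = -7.0165, grad_y = 2*2*-2.044 = -8.1759
  x_3 = -1.1694 - 0.02*-7.0165 = -1.0291
  y_3 = -2.044 - 0.02*-8.1759 = -1.8805
f(-1.0291, -1.8805) = 3*(-1.0291)^2 + 2*(-1.8805)^2 = 10.2493


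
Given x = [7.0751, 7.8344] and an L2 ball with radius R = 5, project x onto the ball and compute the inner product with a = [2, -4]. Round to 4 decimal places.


Step 1: Compute ||x|| (intermediates to 6 decimals).
||x|| = sqrt(7.0751^2 + 7.8344^2) = 10.556271
Step 2: Project.
Since ||x|| > R, scale = R/||x|| = 5/10.556271 = 0.473652, proj(x) = scale * x
proj(x) = [3.351135, 3.710779]
Step 3: Dot product.
a^T * proj(x) = 2*3.351135 - 4*3.710779 = -8.1408


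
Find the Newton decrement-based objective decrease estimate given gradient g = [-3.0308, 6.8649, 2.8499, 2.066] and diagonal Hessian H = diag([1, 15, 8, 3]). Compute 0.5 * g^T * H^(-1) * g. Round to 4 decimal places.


Step 1: H is diagonal, so H^(-1) * g = [-3.0308, 0.4577, 0.3562, 0.6887].
Step 2: g^T H^(-1) g = sum_i g_i^2 / H_ii
  = (-3.0308)^2/1 + (6.8649)^2/15 + (2.8499)^2/8 + (2.066)^2/3
  = 9.1857 + 3.1418 + 1.0152 + 1.4228 = 14.7656
Step 3: Objective decrease = 0.5 * g^T H^(-1) g = 7.3828


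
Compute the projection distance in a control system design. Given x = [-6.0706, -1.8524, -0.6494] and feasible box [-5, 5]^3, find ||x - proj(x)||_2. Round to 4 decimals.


Project each component onto [-5, 5].
clip(-6.0706) = -5.0, clip(-1.8524) = -1.8524, clip(-0.6494) = -0.6494
Projection = [-5.0, -1.8524, -0.6494]
Squared diffs: [1.1462, 0.0, 0.0]
Distance = sqrt(1.1462) = 1.0706


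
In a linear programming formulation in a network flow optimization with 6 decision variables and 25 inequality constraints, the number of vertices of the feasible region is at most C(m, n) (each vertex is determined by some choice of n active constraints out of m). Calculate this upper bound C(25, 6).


Each vertex corresponds to some choice of n active constraints out of m, so the number of vertices is at most C(m, n) = m! / (n!(m-n)!).
m = 25, n = 6
Numerator: 25 * 24 * 23 * 22 * 21 * 20
Denominator: 6! = 720
C(25, 6) = 177100


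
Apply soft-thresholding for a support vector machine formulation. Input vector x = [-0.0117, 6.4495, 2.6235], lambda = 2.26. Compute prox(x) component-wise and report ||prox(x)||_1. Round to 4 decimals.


Soft-thresholding with lambda = 2.26:
prox(-0.0117) = sign(-0.0117)*max(|-0.0117| - 2.26, 0) = 0.0
prox(6.4495) = sign(6.4495)*max(|6.4495| - 2.26, 0) = 4.1895
prox(2.6235) = sign(2.6235)*max(|2.6235| - 2.26, 0) = 0.3635
prox(x) = [0.0, 4.1895, 0.3635]
||prox(x)||_1 = 0.0 + 4.1895 + 0.3635 = 4.553


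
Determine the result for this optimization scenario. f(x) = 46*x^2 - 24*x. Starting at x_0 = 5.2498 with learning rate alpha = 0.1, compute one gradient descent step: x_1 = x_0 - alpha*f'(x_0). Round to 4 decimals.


We compute the gradient at x_0 and apply the update.
f'(x) = 92*x - 24
f'(5.2498) = 92*5.2498 - 24 = 458.9816
x_1 = 5.2498 - 0.1*458.9816 = -40.6484


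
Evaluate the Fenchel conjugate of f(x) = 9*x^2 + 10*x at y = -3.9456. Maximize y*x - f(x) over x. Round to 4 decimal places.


f*(y) = sup_x {y*x - a*x^2 - b*x} = sup_x {(y-b)*x - a*x^2}
FOC: (y - b) - 2a*x = 0 => x* = (y - b)/(2a)
x* = (-3.9456 - 10)/(2*9) = -0.7748
f*(-3.9456) = (y-b)^2/(4a) = (-3.9456 - 10)^2/(4*9)
= 194.4798/36 = 5.4022


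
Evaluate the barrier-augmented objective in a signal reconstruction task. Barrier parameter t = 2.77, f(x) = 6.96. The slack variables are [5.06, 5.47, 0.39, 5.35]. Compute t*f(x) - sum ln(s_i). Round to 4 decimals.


Step 1: Compute log-barrier.
ln values: [1.6214, 1.6993, -0.9416, 1.6771]
phi = -(1.6214 + 1.6993 - 0.9416 + 1.6771) = -4.0561
Step 2: Compute augmented objective.
t*f(x) = 2.77*6.96 = 19.2792
Total = 19.2792 - 4.0561 = 15.2231


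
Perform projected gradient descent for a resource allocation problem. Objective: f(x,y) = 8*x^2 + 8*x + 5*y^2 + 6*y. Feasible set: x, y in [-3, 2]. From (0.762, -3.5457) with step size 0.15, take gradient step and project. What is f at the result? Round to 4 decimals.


Step 1: Compute gradient at (0.762, -3.5457).
grad_x = 2*8*0.762 + 8 = 20.192
grad_y = 2*5*-3.5457 + 6 = -29.457
Step 2: Gradient step.
x_raw = 0.762 - 0.15*20.192 = -2.2668
y_raw = -3.5457 - 0.15*-29.457 = 0.8729
Step 3: Project onto [-3, 2].
x_proj = clip(-2.2668) = -2.2668
y_proj = clip(0.8729) = 0.8729
Step 4: Evaluate f.
f(-2.2668, 0.8729) = 32.0191


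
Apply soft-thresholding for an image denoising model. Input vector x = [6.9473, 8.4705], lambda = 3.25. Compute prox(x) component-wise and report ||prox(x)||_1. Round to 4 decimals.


Soft-thresholding with lambda = 3.25:
prox(6.9473) = sign(6.9473)*max(|6.9473| - 3.25, 0) = 3.6973
prox(8.4705) = sign(8.4705)*max(|8.4705| - 3.25, 0) = 5.2205
prox(x) = [3.6973, 5.2205]
||prox(x)||_1 = 3.6973 + 5.2205 = 8.9178


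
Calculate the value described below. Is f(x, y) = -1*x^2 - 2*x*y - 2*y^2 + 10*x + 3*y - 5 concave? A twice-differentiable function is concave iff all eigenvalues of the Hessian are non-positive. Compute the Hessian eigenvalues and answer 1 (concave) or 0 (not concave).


The Hessian of f(x,y) = -1*x^2 - 2*x*y - 2*y^2 + 10*x + 3*y - 5 is:
H = [[-2, -2], [-2, -4]]
Trace = -2 - 4 = -6
Determinant = -2*-4 - (-2)^2 = 4
Discriminant = (-6)^2 - 4*4 = 20.0
Eigenvalues: lambda_1 = -5.2361, lambda_2 = -0.7639
The function is concave.

1


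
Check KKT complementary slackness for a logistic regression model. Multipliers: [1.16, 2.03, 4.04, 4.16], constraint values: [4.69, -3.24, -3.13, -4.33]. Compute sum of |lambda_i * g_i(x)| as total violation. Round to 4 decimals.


KKT complementary slackness check:
lambda_1 * g_1 = 1.16 * 4.69 = 5.4404
lambda_2 * g_2 = 2.03 * -3.24 = -6.5772
lambda_3 * g_3 = 4.04 * -3.13 = -12.6452
lambda_4 * g_4 = 4.16 * -4.33 = -18.0128
Total violation = 5.4404 + 6.5772 + 12.6452 + 18.0128 = 42.6756


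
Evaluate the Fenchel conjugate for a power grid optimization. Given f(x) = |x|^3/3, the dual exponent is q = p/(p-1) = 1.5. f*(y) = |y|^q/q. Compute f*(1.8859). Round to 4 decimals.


The conjugate exponent q satisfies 1/p + 1/q = 1.
p = 3, so q = 3/(3 - 1) = 1.5
|y|^q = 1.8859^1.5 = 2.5899
f*(1.8859) = 2.5899 / 1.5 = 1.7266


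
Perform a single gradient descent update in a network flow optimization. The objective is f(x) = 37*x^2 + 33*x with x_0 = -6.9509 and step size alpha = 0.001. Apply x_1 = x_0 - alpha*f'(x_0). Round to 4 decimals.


We compute the gradient at x_0 and apply the update.
f'(x) = 74*x + 33
f'(-6.9509) = 74*-6.9509 + 33 = -481.3666
x_1 = -6.9509 - 0.001*-481.3666 = -6.4695


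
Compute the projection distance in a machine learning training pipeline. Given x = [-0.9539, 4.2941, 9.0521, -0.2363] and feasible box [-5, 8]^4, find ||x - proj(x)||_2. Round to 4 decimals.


Project each component onto [-5, 8].
clip(-0.9539) = -0.9539, clip(4.2941) = 4.2941, clip(9.0521) = 8.0, clip(-0.2363) = -0.2363
Projection = [-0.9539, 4.2941, 8.0, -0.2363]
Squared diffs: [0.0, 0.0, 1.1069, 0.0]
Distance = sqrt(1.1069) = 1.0521


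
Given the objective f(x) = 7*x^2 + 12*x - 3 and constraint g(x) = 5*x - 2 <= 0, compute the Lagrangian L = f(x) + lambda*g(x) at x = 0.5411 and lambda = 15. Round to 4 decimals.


Step 1: Evaluate f(x).
f(0.5411) = 7*0.5411^2 + 12*0.5411 - 3 = 5.5427
Step 2: Evaluate g(x).
g(0.5411) = 5*0.5411 - 2 = 0.7055
Step 3: Compute Lagrangian.
L = 5.5427 + 15*0.7055 = 16.1252


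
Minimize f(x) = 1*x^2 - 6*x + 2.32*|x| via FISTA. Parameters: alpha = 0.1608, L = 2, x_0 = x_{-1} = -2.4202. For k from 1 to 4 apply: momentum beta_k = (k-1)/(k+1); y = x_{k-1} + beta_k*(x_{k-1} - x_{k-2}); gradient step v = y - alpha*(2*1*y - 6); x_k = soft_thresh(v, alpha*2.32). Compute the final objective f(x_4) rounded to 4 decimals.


FISTA on f(x) = 1*x^2 - 6*x + 2.32*|x|
L = 2, alpha = 0.1608
Iteration 1: beta = 0.0, y = -2.4202 + 0.0*(-2.4202 + 2.4202) = -2.4202
  grad(y) = -10.8404, v = y - alpha*grad = -0.6771
  prox(v) = soft_thresh(-0.6771, 0.3731) = -0.304
Iteration 2: beta = 0.3333, y = -0.304 + 0.3333*(-0.304 + 2.4202) = 0.4014
  grad(y) = -5.1972, v = y - alpha*grad = 1.2371
  prox(v) = soft_thresh(1.2371, 0.3731) = 0.864
Iteration 3: beta = 0.5, y = 0.864 + 0.5*(0.864 + 0.304) = 1.4481
  grad(y) = -3.1039, v = y - alpha*grad = 1.9472
  prox(v) = soft_thresh(1.9472, 0.3731) = 1.5741
Iteration 4: beta = 0.6, y = 1.5741 + 0.6*(1.5741 - 0.864) = 2.0002
  grad(y) = -1.9997, v = y - alpha*grad = 2.3217
  prox(v) = soft_thresh(2.3217, 0.3731) = 1.9487
f(x_4) = 1*1.9487^2 - 6*1.9487 + 2.32*|1.9487| = -3.3738


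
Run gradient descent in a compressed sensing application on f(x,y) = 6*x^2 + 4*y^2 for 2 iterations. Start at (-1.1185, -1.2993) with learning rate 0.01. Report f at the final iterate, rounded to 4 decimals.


Gradient descent on f(x,y) = 6*x^2 + 4*y^2.
Starting point: (-1.1185, -1.2993), alpha = 0.01
Step 1: grad_x = 2*6*-1.1185 = -13.422, grad_y = 2*4*-1.2993 = -10.3944
  x_1 = -1.1185 - 0.01*-13.422 = -0.9843
  y_1 = -1.2993 - 0.01*-10.3944 = -1.1954
Step 2: grad_x = 2*6*-0.9843 = -11.8114, grad_y = 2*4*-1.1954 = -9.5628
  x_2 = -0.9843 - 0.01*-11.8114 = -0.8662
  y_2 = -1.1954 - 0.01*-9.5628 = -1.0997
f(-0.8662, -1.0997) = 6*(-0.8662)^2 + 4*(-1.0997)^2 = 9.3391


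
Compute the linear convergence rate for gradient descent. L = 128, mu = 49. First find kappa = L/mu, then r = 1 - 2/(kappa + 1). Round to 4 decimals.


Step 1: Compute the condition number.
kappa = L/mu = 128/49 = 2.6122
Step 2: Compute the convergence rate.
r = 1 - 2/(kappa + 1) = 1 - 2*mu/(L + mu) = (L - mu)/(L + mu) = 79/177 = 0.4463


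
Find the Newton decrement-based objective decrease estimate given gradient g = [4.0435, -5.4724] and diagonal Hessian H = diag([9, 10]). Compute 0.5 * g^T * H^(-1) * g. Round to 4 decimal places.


Step 1: H is diagonal, so H^(-1) * g = [0.4493, -0.5472].
Step 2: g^T H^(-1) g = sum_i g_i^2 / H_ii
  = (4.0435)^2/9 + (-5.4724)^2/10
  = 1.8167 + 2.9947 = 4.8114
Step 3: Objective decrease = 0.5 * g^T H^(-1) g = 2.4057


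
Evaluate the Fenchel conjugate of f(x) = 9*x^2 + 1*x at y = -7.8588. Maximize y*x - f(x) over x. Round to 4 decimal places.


f*(y) = sup_x {y*x - a*x^2 - b*x} = sup_x {(y-b)*x - a*x^2}
FOC: (y - b) - 2a*x = 0 => x* = (y - b)/(2a)
x* = (-7.8588 - 1)/(2*9) = -0.4922
f*(-7.8588) = (y-b)^2/(4a) = (-7.8588 - 1)^2/(4*9)
= 78.4783/36 = 2.18


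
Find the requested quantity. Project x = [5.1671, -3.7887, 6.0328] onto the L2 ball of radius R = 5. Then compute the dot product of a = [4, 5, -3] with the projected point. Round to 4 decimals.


Step 1: Compute ||x|| (intermediates to 6 decimals).
||x|| = sqrt(5.1671^2 + (-3.7887)^2 + 6.0328^2) = 8.800446
Step 2: Project.
Since ||x|| > R, scale = R/||x|| = 5/8.800446 = 0.568153, proj(x) = scale * x
proj(x) = [2.935703, -2.152561, 3.427553]
Step 3: Dot product.
a^T * proj(x) = 4*2.935703 + 5*(-2.152561) - 3*3.427553 = -9.3027


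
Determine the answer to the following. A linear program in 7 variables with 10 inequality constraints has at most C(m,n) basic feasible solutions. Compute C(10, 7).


Each vertex corresponds to some choice of n active constraints out of m, so the number of vertices is at most C(m, n) = m! / (n!(m-n)!).
m = 10, n = 7
Numerator: 10 * 9 * 8 * 7 * 6 * 5 * 4
Denominator: 7! = 5040
C(10, 7) = 120


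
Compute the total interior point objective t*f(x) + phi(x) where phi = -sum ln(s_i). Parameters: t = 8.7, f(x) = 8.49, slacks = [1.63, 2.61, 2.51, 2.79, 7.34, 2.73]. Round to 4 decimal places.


Step 1: Compute log-barrier.
ln values: [0.4886, 0.9594, 0.9203, 1.026, 1.9933, 1.0043]
phi = -(0.4886 + 0.9594 + 0.9203 + 1.026 + 1.9933 + 1.0043) = -6.3919
Step 2: Compute augmented objective.
t*f(x) = 8.7*8.49 = 73.863
Total = 73.863 - 6.3919 = 67.4711


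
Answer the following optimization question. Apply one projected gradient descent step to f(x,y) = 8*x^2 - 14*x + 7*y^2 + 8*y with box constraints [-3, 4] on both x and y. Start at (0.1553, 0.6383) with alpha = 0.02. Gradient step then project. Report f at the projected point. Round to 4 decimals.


Step 1: Compute gradient at (0.1553, 0.6383).
grad_x = 2*8*0.1553 - 14 = -11.5152
grad_y = 2*7*0.6383 + 8 = 16.9362
Step 2: Gradient step.
x_raw = 0.1553 - 0.02*-11.5152 = 0.3856
y_raw = 0.6383 - 0.02*16.9362 = 0.2996
Step 3: Project onto [-3, 4].
x_proj = clip(0.3856) = 0.3856
y_proj = clip(0.2996) = 0.2996
Step 4: Evaluate f.
f(0.3856, 0.2996) = -1.1841


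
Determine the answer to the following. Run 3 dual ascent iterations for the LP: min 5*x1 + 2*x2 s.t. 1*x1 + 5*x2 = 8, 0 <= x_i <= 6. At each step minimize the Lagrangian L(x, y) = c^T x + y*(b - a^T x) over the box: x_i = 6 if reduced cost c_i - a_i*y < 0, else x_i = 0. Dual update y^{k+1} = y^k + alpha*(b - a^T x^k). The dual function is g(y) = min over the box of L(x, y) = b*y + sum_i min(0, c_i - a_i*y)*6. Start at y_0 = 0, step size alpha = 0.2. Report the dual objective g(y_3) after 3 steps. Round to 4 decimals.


Dual ascent for LP: min 5*x1 + 2*x2, 1*x1 + 5*x2 = 8, 0 <= x_i <= 6
Step 1: y^k = 0.0, reduced costs: (5.0, 2.0)
  x^k = (0.0, 0.0), subgradient = b - a^T x = 8.0
  y^{k+1} = 0.0 + 0.2*8.0 = 1.6
Step 2: y^k = 1.6, reduced costs: (3.4, -6.0)
  x^k = (0.0, 6.0), subgradient = b - a^T x = -22.0
  y^{k+1} = 1.6 + 0.2*-22.0 = -2.8
Step 3: y^k = -2.8, reduced costs: (7.8, 16.0)
  x^k = (0.0, 0.0), subgradient = b - a^T x = 8.0
  y^{k+1} = -2.8 + 0.2*8.0 = -1.2
Dual objective at y_3 = -1.2: reduced costs (6.2, 8.0), box minimizer x = (0.0, 0.0)
g(y_3) = b*y + (c1 - a1*y)*x1 + (c2 - a2*y)*x2 = 8*(-1.2) + 6.2*0.0 + 8.0*0.0 = -9.6 + 0.0 + 0.0 = -9.6


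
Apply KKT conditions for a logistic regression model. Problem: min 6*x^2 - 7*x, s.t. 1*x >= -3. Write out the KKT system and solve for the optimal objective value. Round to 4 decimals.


Step 1: Try lambda = 0 (constraint inactive).
Stationarity: 2*6*x - 7 = 0
x* = 7/(2*6) = 7/12 = 0.5833 (rounded; the exact value 7/12 is used below)
Check constraint: 1*0.5833 = 0.5833 >= -3 -- satisfied.
Step 2: Compute optimal value.
f(x*) = 6*(7/12)^2 - 7*(7/12) = -2.0417


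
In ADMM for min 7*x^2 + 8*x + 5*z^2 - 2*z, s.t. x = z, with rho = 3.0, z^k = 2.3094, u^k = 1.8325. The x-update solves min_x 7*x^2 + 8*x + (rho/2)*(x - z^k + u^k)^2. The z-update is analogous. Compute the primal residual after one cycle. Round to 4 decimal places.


ADMM iteration with rho = 3.0, z^k = 2.3094, u^k = 1.8325
Step 1: x-update.
Minimize 7*x^2 + 8*x + (3.0/2)*(x - 2.3094 + 1.8325)^2
FOC: (2*7 + 3.0)*x = -8 + 3.0*(2.3094 - 1.8325)
x^{k+1} = -0.3864
Step 2: z-update.
Minimize 5*z^2 - 2*z + (3.0/2)*(-0.3864 - z + 1.8325)^2
FOC: (2*5 + 3.0)*z = 2 + 3.0*(-0.3864 + 1.8325)
z^{k+1} = 0.4876
Step 3: u-update.
u^{k+1} = 1.8325 - 0.3864 - 0.4876 = 0.9585
Step 4: Primal residual = |-0.3864 - 0.4876| = 0.874


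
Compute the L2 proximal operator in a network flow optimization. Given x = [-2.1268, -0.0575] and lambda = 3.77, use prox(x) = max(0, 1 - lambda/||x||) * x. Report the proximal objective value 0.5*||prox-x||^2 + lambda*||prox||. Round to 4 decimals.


Step 1: Compute ||x||.
||x|| = 2.1276
Step 2: Compute scaling factor.
scale = max(0, 1 - 3.77/2.1276) = 0.0
Step 3: prox(x) = [-0.0, -0.0]
||prox(x)|| = 0.0
Step 4: Proximal objective.
0.5*||prox-x||^2 = 2.2633
lambda*||prox|| = 0.0
Total = 2.2633


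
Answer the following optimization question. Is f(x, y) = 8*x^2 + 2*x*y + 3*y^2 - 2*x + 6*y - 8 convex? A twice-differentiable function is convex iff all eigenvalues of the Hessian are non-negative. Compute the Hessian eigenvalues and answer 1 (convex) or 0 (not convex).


The Hessian of f(x,y) = 8*x^2 + 2*x*y + 3*y^2 - 2*x + 6*y - 8 is:
H = [[16, 2], [2, 6]]
Trace = 16 + 6 = 22
Determinant = 16*6 - (2)^2 = 92
Discriminant = (22)^2 - 4*92 = 116.0
Eigenvalues: lambda_1 = 5.6148, lambda_2 = 16.3852
The function is convex.

1


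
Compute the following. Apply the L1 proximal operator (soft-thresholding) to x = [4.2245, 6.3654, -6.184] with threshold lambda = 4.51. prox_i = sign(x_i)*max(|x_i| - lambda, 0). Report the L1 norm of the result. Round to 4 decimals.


Soft-thresholding with lambda = 4.51:
prox(4.2245) = sign(4.2245)*max(|4.2245| - 4.51, 0) = 0.0
prox(6.3654) = sign(6.3654)*max(|6.3654| - 4.51, 0) = 1.8554
prox(-6.184) = sign(-6.184)*max(|-6.184| - 4.51, 0) = -1.674
prox(x) = [0.0, 1.8554, -1.674]
||prox(x)||_1 = 0.0 + 1.8554 + 1.674 = 3.5294


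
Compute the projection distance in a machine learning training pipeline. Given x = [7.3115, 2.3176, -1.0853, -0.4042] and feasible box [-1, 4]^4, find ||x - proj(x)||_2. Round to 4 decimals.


Project each component onto [-1, 4].
clip(7.3115) = 4.0, clip(2.3176) = 2.3176, clip(-1.0853) = -1.0, clip(-0.4042) = -0.4042
Projection = [4.0, 2.3176, -1.0, -0.4042]
Squared diffs: [10.966, 0.0, 0.0073, 0.0]
Distance = sqrt(10.9733) = 3.3126


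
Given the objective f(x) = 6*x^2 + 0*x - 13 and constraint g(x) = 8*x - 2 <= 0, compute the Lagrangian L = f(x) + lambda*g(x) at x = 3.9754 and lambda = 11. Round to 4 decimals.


Step 1: Evaluate f(x).
f(3.9754) = 6*3.9754^2 + 0*3.9754 - 13 = 81.8228
Step 2: Evaluate g(x).
g(3.9754) = 8*3.9754 - 2 = 29.8032
Step 3: Compute Lagrangian.
L = 81.8228 + 11*29.8032 = 409.658


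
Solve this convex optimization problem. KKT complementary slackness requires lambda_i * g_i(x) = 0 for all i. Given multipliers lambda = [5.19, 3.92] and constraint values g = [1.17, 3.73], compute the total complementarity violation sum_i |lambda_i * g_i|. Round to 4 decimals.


KKT complementary slackness check:
lambda_1 * g_1 = 5.19 * 1.17 = 6.0723
lambda_2 * g_2 = 3.92 * 3.73 = 14.6216
Total violation = 6.0723 + 14.6216 = 20.6939


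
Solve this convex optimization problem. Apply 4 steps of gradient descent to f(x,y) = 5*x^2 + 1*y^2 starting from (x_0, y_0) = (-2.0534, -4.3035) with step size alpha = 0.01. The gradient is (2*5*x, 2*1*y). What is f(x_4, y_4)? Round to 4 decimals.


Gradient descent on f(x,y) = 5*x^2 + 1*y^2.
Starting point: (-2.0534, -4.3035), alpha = 0.01
Step 1: grad_x = 2*5*-2.0534 = -20.534, grad_y = 2*1*-4.3035 = -8.607
  x_1 = -2.0534 - 0.01*-20.534 = -1.8481
  y_1 = -4.3035 - 0.01*-8.607 = -4.2174
Step 2: grad_x = 2*5*-1.8481 = -18.4806, grad_y = 2*1*-4.2174 = -8.4349
  x_2 = -1.8481 - 0.01*-18.4806 = -1.6633
  y_2 = -4.2174 - 0.01*-8.4349 = -4.1331
Step 3: grad_x = 2*5*-1.6633 = -16.6325, grad_y = 2*1*-4.1331 = -8.2662
  x_3 = -1.6633 - 0.01*-16.6325 = -1.4969
  y_3 = -4.1331 - 0.01*-8.2662 = -4.0504
Step 4: grad_x = 2*5*-1.4969 = -14.9693, grad_y = 2*1*-4.0504 = -8.1008
  x_4 = -1.4969 - 0.01*-14.9693 = -1.3472
  y_4 = -4.0504 - 0.01*-8.1008 = -3.9694
f(-1.3472, -3.9694) = 5*(-1.3472)^2 + 1*(-3.9694)^2 = 24.8314


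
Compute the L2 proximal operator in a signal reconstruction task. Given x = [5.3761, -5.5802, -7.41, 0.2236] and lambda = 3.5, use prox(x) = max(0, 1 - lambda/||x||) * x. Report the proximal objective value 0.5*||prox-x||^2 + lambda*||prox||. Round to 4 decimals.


Step 1: Compute ||x||.
||x|| = 10.7238
Step 2: Compute scaling factor.
scale = max(0, 1 - 3.5/10.7238) = 0.6736
Step 3: prox(x) = [3.6215, -3.7589, -4.9915, 0.1506]
||prox(x)|| = 7.2238
Step 4: Proximal objective.
0.5*||prox-x||^2 = 6.125
lambda*||prox|| = 25.2833
Total = 31.4082


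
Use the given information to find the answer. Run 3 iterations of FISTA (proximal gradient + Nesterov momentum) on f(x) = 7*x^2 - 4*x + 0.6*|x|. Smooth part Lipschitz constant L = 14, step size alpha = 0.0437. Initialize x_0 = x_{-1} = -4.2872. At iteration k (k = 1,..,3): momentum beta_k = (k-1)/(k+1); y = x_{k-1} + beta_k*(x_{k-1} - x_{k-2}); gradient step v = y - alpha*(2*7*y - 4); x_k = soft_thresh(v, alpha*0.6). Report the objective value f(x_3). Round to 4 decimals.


FISTA on f(x) = 7*x^2 - 4*x + 0.6*|x|
L = 14, alpha = 0.0437
Iteration 1: beta = 0.0, y = -4.2872 + 0.0*(-4.2872 + 4.2872) = -4.2872
  grad(y) = -64.0208, v = y - alpha*grad = -1.4895
  prox(v) = soft_thresh(-1.4895, 0.0262) = -1.4633
Iteration 2: beta = 0.3333, y = -1.4633 + 0.3333*(-1.4633 + 4.2872) = -0.522
  grad(y) = -11.3075, v = y - alpha*grad = -0.0278
  prox(v) = soft_thresh(-0.0278, 0.0262) = -0.0016
Iteration 3: beta = 0.5, y = -0.0016 + 0.5*(-0.0016 + 1.4633) = 0.7292
  grad(y) = 6.2092, v = y - alpha*grad = 0.4579
  prox(v) = soft_thresh(0.4579, 0.0262) = 0.4317
f(x_3) = 7*0.4317^2 - 4*0.4317 + 0.6*|0.4317| = -0.1633


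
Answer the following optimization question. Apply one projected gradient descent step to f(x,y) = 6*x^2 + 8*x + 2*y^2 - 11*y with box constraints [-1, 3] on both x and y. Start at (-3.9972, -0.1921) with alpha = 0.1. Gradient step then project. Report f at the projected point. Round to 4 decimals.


Step 1: Compute gradient at (-3.9972, -0.1921).
grad_x = 2*6*-3.9972 + 8 = -39.9664
grad_y = 2*2*-0.1921 - 11 = -11.7684
Step 2: Gradient step.
x_raw = -3.9972 - 0.1*-39.9664 = -0.0006
y_raw = -0.1921 - 0.1*-11.7684 = 0.9847
Step 3: Project onto [-1, 3].
x_proj = clip(-0.0006) = -0.0006
y_proj = clip(0.9847) = 0.9847
Step 4: Evaluate f.
f(-0.0006, 0.9847) = -8.8972


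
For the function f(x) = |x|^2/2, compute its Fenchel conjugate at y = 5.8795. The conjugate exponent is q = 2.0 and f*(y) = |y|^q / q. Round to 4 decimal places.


The conjugate exponent q satisfies 1/p + 1/q = 1.
p = 2, so q = 2/(2 - 1) = 2.0
|y|^q = 5.8795^2.0 = 34.5685
f*(5.8795) = 34.5685 / 2.0 = 17.2843


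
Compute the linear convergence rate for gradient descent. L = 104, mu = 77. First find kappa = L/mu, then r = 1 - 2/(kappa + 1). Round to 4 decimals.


Step 1: Compute the condition number.
kappa = L/mu = 104/77 = 1.3506
Step 2: Compute the convergence rate.
r = 1 - 2/(kappa + 1) = 1 - 2*mu/(L + mu) = (L - mu)/(L + mu) = 27/181 = 0.1492


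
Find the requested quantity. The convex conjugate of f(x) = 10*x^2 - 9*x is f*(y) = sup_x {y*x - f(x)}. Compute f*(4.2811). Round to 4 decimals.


f*(y) = sup_x {y*x - a*x^2 - b*x} = sup_x {(y-b)*x - a*x^2}
FOC: (y - b) - 2a*x = 0 => x* = (y - b)/(2a)
x* = (4.2811 + 9)/(2*10) = 0.6641
f*(4.2811) = (y-b)^2/(4a) = (4.2811 + 9)^2/(4*10)
= 176.3876/40 = 4.4097


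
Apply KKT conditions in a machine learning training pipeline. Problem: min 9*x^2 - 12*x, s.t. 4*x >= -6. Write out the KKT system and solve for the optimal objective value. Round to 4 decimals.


Step 1: Try lambda = 0 (constraint inactive).
Stationarity: 2*9*x - 12 = 0
x* = 12/(2*9) = 2/3 = 0.6667 (rounded; the exact value 2/3 is used below)
Check constraint: 4*0.6667 = 2.6668 >= -6 -- satisfied.
Step 2: Compute optimal value.
f(x*) = 9*(2/3)^2 - 12*(2/3) = -4.0
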